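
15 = 15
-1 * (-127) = 127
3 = 3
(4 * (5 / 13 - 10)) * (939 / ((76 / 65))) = -586875 / 19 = -30888.16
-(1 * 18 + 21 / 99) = -18.21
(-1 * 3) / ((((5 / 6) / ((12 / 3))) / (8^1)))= -576 / 5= -115.20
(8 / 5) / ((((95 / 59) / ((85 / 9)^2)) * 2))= 68204 / 1539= 44.32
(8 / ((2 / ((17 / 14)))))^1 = 34 / 7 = 4.86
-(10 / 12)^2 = -25 / 36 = -0.69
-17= -17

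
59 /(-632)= -59 /632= -0.09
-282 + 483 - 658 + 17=-440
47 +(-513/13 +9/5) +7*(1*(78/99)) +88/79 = 2705779/169455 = 15.97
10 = 10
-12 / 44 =-3 / 11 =-0.27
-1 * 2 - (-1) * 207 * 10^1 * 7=14488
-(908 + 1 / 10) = -9081 / 10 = -908.10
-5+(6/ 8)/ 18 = -119/ 24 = -4.96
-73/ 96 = -0.76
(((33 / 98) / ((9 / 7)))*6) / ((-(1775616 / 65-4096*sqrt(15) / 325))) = -0.00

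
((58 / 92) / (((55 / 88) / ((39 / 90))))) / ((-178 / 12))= -1508 / 51175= -0.03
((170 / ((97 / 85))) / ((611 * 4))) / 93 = 7225 / 11023662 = 0.00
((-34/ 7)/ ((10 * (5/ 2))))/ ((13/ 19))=-646/ 2275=-0.28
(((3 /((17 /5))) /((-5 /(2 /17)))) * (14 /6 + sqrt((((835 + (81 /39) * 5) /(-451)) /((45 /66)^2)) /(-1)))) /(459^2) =-14 /60886809 - 4 * sqrt(64434370) /162263345985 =-0.00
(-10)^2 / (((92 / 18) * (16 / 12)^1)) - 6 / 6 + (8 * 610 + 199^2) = 2046755 / 46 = 44494.67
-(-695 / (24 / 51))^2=-139594225 / 64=-2181159.77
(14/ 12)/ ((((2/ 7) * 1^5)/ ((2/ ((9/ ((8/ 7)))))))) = 28/ 27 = 1.04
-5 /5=-1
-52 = -52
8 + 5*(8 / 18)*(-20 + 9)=-148 / 9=-16.44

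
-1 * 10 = -10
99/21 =33/7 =4.71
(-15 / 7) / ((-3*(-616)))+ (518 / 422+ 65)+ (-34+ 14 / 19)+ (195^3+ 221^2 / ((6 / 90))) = 140844665139923 / 17286808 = 8147522.96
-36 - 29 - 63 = -128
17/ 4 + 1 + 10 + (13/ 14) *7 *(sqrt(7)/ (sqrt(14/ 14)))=61/ 4 + 13 *sqrt(7)/ 2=32.45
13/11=1.18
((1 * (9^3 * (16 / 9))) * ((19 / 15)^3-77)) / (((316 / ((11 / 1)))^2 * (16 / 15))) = -34441803 / 312050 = -110.37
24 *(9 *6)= 1296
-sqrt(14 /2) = -sqrt(7) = -2.65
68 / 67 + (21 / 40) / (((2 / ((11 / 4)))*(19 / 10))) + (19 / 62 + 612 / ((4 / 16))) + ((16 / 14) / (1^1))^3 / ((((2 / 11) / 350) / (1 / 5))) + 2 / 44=2058609187081 / 680657824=3024.44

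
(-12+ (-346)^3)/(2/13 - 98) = 134620681/318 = 423335.47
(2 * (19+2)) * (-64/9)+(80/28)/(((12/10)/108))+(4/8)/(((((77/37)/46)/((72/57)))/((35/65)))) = -1940320/57057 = -34.01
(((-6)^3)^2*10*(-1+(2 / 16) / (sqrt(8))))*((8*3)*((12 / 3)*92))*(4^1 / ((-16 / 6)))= 6180986880-193155840*sqrt(2)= 5907823271.42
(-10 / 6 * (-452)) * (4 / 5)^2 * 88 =636416 / 15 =42427.73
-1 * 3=-3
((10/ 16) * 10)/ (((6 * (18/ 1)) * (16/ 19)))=475/ 6912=0.07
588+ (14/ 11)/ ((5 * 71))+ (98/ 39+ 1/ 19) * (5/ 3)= 5141467367/ 8680815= 592.28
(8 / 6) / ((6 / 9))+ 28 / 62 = 76 / 31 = 2.45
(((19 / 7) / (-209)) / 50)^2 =0.00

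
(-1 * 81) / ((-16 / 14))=567 / 8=70.88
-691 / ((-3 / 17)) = 11747 / 3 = 3915.67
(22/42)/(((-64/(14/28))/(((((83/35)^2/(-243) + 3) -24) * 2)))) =4302419/25004700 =0.17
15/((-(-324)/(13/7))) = 65/756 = 0.09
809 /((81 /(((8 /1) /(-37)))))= -6472 /2997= -2.16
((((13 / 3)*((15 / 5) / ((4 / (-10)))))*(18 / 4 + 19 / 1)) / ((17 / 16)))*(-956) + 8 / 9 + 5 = 105141781 / 153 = 687201.18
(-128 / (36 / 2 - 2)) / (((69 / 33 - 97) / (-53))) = -1166 / 261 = -4.47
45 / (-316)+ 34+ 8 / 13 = 141615 / 4108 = 34.47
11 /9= 1.22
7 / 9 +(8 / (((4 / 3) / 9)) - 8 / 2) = 457 / 9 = 50.78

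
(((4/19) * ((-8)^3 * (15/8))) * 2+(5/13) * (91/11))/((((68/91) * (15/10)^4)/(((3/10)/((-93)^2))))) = -3050866/829707219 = -0.00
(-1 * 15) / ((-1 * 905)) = 3 / 181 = 0.02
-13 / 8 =-1.62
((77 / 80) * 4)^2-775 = -304071 / 400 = -760.18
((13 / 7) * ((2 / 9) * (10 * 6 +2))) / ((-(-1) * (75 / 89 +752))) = 143468 / 4221189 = 0.03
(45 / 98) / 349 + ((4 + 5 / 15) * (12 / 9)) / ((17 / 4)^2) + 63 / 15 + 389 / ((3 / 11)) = 636439814917 / 444797010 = 1430.85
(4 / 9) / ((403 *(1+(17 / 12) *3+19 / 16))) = 64 / 373581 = 0.00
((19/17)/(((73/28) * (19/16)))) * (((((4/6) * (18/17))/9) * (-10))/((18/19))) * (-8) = 2.39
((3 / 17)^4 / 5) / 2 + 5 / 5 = 835291 / 835210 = 1.00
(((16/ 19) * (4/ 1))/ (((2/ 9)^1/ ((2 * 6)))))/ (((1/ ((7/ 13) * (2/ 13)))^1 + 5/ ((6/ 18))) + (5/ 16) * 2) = 64512/ 9823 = 6.57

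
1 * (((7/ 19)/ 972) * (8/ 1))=14/ 4617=0.00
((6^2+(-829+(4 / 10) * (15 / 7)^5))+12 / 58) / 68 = -377600987 / 33143404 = -11.39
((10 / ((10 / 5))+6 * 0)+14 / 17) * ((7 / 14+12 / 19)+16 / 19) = 7425 / 646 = 11.49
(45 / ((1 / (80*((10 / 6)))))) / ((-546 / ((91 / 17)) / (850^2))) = -42500000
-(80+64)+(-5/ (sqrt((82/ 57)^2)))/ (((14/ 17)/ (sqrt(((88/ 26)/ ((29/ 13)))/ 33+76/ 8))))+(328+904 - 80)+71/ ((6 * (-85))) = 514009/ 510 - 1615 * sqrt(289014)/ 66584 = 994.82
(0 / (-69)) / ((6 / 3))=0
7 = 7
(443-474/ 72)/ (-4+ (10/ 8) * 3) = -5237/ 3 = -1745.67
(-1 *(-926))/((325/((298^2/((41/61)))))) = 5016182744/13325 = 376448.99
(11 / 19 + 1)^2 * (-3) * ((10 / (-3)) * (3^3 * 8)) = 1944000 / 361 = 5385.04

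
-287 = -287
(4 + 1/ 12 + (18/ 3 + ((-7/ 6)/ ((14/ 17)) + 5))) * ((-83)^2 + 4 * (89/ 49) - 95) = 13663742/ 147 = 92950.63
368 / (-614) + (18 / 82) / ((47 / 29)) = -274441 / 591589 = -0.46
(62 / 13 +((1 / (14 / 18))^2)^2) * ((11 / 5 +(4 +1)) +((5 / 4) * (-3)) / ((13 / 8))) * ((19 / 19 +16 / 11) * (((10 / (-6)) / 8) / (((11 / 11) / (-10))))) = 1675379025 / 8926918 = 187.68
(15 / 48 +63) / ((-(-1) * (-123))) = -1013 / 1968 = -0.51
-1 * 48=-48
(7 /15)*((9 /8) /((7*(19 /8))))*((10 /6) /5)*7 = 7 /95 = 0.07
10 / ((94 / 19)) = 95 / 47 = 2.02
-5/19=-0.26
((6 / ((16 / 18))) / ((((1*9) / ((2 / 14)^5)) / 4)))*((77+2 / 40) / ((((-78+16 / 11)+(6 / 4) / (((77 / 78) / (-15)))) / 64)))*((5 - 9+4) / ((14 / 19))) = 0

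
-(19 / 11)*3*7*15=-5985 / 11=-544.09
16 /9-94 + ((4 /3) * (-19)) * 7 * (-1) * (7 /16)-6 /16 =-1081 /72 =-15.01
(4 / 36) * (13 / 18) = 13 / 162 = 0.08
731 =731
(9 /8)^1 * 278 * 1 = 1251 /4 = 312.75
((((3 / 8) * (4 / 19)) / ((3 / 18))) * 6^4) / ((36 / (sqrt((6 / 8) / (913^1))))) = 162 * sqrt(2739) / 17347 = 0.49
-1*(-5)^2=-25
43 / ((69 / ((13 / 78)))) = 43 / 414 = 0.10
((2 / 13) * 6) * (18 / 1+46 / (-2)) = -60 / 13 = -4.62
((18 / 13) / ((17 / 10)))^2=32400 / 48841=0.66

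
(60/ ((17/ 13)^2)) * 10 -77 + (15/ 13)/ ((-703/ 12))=273.85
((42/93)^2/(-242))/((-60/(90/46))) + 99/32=264774189/85582816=3.09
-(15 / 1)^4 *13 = -658125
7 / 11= 0.64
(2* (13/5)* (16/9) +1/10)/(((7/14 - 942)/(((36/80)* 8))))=-1682/47075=-0.04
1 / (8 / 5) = 5 / 8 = 0.62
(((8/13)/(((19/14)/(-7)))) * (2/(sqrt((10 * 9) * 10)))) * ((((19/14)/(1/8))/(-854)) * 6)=64/3965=0.02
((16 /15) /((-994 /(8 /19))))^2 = 4096 /20063306025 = 0.00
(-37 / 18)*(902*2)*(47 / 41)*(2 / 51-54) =105286016 / 459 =229381.30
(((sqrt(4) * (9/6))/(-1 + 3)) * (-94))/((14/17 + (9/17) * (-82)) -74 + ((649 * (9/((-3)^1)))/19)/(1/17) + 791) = 45543/344848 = 0.13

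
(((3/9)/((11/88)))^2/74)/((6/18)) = 32/111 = 0.29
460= 460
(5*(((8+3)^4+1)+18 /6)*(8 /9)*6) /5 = 78106.67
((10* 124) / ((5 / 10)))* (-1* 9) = -22320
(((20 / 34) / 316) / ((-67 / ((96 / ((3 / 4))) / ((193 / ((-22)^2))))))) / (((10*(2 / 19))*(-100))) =36784 / 434158325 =0.00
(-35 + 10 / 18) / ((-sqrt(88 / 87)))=155 * sqrt(1914) / 198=34.25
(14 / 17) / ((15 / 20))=56 / 51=1.10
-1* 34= -34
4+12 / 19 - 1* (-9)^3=733.63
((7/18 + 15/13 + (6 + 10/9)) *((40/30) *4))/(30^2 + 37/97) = 58200/1135381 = 0.05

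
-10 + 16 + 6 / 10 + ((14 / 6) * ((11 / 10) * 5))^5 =13534177393 / 38880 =348101.27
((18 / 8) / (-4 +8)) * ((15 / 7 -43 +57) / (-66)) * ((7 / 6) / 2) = -113 / 1408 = -0.08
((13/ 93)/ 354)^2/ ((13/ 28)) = 91/ 270964521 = 0.00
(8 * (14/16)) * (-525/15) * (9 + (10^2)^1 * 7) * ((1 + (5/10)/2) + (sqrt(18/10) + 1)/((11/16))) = -20670895/44 - 1667568 * sqrt(5)/11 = -808774.47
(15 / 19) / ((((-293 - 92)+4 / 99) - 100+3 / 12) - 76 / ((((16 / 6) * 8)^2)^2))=-6228541440 / 3824112380939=-0.00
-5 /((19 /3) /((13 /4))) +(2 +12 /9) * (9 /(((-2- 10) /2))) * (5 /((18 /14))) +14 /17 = -246359 /11628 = -21.19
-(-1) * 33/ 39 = 11/ 13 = 0.85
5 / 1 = 5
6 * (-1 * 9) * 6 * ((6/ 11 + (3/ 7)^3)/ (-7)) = 763020/ 26411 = 28.89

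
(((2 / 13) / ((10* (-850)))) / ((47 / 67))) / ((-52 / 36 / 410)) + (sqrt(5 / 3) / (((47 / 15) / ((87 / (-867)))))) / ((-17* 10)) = 29* sqrt(15) / 461822 + 24723 / 3375775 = 0.01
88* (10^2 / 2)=4400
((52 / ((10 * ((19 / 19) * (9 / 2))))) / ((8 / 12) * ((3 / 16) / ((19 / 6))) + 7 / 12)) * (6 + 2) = 15808 / 1065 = 14.84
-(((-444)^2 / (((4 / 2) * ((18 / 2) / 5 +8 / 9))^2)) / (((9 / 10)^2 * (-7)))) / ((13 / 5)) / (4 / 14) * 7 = 2156175000 / 190333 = 11328.43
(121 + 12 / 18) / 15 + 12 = 181 / 9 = 20.11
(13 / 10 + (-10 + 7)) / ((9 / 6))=-17 / 15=-1.13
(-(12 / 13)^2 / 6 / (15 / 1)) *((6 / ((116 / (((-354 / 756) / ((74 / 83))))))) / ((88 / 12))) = 4897 / 139629490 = 0.00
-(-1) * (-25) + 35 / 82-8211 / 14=-25054 / 41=-611.07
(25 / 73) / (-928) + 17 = 1151623 / 67744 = 17.00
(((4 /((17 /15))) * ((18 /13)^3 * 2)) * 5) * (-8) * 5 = -139968000 /37349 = -3747.57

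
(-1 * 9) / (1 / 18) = -162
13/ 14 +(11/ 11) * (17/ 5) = 303/ 70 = 4.33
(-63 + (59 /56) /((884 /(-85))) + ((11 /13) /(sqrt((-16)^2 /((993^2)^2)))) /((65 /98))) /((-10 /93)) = -1382864215449 /1892800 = -730591.83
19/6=3.17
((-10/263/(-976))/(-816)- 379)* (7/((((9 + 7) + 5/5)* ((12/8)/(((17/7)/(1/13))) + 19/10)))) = -18059941363555/225376171008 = -80.13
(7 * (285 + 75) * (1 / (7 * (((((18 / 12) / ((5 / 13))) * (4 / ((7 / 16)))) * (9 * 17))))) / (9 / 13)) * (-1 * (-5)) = 0.48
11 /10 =1.10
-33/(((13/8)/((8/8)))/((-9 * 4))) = 9504/13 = 731.08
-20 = -20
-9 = -9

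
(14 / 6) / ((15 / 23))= 161 / 45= 3.58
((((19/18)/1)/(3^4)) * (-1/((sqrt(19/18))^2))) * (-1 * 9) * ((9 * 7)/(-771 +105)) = -7/666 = -0.01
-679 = -679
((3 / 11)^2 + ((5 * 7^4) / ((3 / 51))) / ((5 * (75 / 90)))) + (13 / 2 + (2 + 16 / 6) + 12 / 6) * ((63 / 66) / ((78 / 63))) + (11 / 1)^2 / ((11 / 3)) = 3084566523 / 62920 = 49023.63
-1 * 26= -26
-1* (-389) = 389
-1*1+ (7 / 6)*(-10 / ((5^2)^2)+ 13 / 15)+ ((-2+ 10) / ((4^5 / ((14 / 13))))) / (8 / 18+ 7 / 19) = 363617 / 130104000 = 0.00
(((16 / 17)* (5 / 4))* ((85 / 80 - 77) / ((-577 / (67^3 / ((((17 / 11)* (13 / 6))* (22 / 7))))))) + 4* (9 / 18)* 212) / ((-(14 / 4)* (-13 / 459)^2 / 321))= -9839238327034821 / 17747366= -554405556.69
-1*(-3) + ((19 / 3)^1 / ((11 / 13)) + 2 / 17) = 10.60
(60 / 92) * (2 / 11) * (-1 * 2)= -60 / 253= -0.24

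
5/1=5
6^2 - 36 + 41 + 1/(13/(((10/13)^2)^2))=15233013/371293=41.03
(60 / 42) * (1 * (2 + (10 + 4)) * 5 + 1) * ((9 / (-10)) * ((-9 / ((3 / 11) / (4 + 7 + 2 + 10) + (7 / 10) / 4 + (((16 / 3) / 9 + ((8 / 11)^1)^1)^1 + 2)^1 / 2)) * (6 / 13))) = 10756365840 / 45920147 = 234.24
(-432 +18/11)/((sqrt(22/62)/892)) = -4222728 * sqrt(341)/121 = -644443.62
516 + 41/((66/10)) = 17233/33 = 522.21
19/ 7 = 2.71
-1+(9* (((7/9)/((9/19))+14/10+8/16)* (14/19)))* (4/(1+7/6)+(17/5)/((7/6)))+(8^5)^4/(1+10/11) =603911264317872336.34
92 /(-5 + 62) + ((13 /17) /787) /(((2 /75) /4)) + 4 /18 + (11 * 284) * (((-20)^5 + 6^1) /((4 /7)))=-40023770720354726 /2287809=-17494367196.02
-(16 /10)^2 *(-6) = 384 /25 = 15.36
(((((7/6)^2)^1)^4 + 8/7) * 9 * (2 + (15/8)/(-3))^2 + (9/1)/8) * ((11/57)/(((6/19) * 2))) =24.13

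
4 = 4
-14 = -14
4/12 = 1/3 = 0.33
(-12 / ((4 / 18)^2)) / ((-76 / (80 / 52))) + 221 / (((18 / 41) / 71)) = 158924627 / 4446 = 35745.53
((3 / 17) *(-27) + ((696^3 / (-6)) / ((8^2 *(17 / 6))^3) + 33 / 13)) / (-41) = 95244915 / 335184512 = 0.28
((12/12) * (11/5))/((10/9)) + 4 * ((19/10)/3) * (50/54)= 17519/4050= 4.33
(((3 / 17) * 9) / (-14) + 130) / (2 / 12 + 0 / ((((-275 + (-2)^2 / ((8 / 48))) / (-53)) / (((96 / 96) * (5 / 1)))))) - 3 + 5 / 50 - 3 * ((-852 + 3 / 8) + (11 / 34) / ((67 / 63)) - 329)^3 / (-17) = -130625942192177439560939 / 450150875292160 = -290182579.58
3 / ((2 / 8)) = 12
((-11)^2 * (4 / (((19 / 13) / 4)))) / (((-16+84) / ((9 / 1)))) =56628 / 323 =175.32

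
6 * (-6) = -36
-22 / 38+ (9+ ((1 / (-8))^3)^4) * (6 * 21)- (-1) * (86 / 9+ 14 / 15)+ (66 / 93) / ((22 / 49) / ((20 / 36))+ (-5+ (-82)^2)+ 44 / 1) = 1726342239916218876674347 / 1509159085787546910720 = 1143.91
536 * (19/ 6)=5092/ 3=1697.33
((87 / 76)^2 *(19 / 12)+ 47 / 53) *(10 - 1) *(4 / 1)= 1717839 / 16112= 106.62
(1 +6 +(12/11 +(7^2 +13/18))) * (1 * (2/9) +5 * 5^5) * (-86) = -69219562567/891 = -77687500.08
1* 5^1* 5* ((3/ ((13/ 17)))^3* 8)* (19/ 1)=504073800/ 2197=229437.32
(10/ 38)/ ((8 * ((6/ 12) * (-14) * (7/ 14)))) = -5/ 532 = -0.01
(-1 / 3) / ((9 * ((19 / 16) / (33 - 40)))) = 112 / 513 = 0.22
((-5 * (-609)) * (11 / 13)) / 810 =2233 / 702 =3.18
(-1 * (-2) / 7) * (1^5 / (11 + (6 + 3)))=1 / 70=0.01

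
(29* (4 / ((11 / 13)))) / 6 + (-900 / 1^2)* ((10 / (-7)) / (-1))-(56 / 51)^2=-253164446 / 200277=-1264.07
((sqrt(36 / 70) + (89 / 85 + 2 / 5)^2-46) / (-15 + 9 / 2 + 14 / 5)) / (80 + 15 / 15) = 634442 / 9012465-2*sqrt(70) / 14553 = 0.07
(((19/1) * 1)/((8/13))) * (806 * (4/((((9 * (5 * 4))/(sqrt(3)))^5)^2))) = 99541/146932807680000000000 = 0.00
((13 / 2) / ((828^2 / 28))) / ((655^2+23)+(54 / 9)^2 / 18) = 91 / 147074907600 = 0.00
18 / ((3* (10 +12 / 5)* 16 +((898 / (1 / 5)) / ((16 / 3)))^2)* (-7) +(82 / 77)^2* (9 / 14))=-79685760 / 21981937915103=-0.00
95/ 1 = 95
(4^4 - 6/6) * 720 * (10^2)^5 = 1836000000000000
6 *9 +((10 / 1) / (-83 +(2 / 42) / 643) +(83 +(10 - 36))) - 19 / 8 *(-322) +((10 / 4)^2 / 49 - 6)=23882073141 / 27458326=869.76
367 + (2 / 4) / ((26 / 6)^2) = 367.03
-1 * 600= -600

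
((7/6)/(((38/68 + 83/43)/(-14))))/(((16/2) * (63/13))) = -66521/393012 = -0.17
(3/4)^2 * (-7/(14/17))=-153/32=-4.78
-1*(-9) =9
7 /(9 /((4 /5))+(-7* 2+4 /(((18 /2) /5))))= -252 /19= -13.26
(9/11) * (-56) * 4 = -2016/11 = -183.27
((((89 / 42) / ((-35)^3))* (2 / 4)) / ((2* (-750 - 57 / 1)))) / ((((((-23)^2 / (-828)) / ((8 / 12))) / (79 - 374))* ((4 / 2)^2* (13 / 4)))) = 5251 / 14483612325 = 0.00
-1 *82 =-82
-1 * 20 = -20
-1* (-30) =30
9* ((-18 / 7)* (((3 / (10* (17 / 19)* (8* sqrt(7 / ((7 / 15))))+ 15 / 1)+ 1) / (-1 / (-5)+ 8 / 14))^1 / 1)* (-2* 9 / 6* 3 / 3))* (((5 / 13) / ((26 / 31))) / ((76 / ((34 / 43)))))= 3225240* sqrt(15) / 2680338479+ 21854581965 / 50926431101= 0.43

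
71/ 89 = 0.80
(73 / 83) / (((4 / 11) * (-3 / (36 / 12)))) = -803 / 332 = -2.42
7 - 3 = 4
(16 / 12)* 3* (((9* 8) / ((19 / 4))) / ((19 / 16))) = 18432 / 361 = 51.06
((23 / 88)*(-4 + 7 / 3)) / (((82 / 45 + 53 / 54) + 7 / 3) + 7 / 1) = -5175 / 144188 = -0.04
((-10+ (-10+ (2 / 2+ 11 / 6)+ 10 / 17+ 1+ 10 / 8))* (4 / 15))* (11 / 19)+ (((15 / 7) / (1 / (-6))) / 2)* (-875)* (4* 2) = 654042847 / 14535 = 44997.79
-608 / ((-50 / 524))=159296 / 25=6371.84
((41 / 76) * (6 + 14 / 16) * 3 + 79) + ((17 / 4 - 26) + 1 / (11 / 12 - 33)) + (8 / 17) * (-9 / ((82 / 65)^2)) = 439381892293 / 6689304160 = 65.68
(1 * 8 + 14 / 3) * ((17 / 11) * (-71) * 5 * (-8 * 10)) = 18346400 / 33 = 555951.52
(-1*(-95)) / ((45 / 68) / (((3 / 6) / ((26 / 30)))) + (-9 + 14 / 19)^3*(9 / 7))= -155081990 / 1182314751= -0.13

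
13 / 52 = 1 / 4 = 0.25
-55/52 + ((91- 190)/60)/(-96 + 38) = -15521/15080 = -1.03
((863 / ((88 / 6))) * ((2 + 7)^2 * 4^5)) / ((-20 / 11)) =-2684275.20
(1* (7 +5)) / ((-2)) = -6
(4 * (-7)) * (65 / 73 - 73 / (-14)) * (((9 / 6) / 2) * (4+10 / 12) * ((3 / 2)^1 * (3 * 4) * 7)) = -11398653 / 146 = -78072.97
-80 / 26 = -40 / 13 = -3.08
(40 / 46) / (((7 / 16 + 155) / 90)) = 9600 / 19067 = 0.50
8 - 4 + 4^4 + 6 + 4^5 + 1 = 1291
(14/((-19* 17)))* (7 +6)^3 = -30758/323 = -95.23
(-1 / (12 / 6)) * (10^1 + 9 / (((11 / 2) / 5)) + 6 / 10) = -1033 / 110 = -9.39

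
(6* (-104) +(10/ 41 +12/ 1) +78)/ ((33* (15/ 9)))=-21884/ 2255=-9.70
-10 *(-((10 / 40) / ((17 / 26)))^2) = 845 / 578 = 1.46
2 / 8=0.25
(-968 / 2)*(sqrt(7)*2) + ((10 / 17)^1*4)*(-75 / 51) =-968*sqrt(7) -1000 / 289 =-2564.55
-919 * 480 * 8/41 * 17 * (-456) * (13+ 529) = 14827221872640/41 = 361639557869.27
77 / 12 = 6.42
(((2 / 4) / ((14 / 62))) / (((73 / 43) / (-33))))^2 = 1852.62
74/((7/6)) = 63.43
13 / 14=0.93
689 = 689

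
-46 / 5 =-9.20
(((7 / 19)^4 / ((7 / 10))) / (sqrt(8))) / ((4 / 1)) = 1715 * sqrt(2) / 1042568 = 0.00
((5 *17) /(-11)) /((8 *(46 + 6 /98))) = -4165 /198616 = -0.02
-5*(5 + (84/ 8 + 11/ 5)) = -177/ 2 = -88.50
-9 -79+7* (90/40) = -289/4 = -72.25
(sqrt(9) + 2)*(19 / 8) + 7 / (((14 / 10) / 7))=375 / 8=46.88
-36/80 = -9/20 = -0.45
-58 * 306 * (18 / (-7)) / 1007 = 319464 / 7049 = 45.32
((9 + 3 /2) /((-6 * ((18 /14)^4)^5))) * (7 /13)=-3909821048582988049 /632198603870960297652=-0.01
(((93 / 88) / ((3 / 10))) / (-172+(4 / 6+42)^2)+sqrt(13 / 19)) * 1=1395 / 652784+sqrt(247) / 19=0.83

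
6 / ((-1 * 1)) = -6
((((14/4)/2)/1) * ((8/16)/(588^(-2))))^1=302526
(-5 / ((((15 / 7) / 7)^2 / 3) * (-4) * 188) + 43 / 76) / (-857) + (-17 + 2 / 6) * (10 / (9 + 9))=-15307521911 / 1653050160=-9.26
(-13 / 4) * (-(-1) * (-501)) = 6513 / 4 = 1628.25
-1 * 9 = -9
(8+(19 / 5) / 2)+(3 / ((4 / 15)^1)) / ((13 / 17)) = 6399 / 260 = 24.61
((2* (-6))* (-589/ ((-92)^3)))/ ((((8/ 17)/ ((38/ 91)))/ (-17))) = 9702597/ 70860608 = 0.14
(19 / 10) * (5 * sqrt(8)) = 19 * sqrt(2) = 26.87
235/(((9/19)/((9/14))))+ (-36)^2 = 22609/14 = 1614.93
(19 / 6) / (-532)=-1 / 168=-0.01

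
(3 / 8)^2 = 0.14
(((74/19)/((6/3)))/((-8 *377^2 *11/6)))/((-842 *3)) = 37/100046308648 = 0.00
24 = 24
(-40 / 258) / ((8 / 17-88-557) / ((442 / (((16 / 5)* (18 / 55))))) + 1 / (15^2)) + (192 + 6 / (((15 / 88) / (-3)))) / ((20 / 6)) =79214921196 / 3044173175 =26.02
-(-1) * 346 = 346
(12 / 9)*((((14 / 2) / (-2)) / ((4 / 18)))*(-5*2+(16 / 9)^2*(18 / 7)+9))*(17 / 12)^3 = -2205937 / 5184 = -425.53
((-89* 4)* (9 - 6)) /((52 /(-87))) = 23229 /13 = 1786.85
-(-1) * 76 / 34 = 38 / 17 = 2.24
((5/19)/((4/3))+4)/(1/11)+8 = 4117/76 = 54.17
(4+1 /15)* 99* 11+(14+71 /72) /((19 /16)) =3797243 /855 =4441.22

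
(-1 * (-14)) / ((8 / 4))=7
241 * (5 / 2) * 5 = 3012.50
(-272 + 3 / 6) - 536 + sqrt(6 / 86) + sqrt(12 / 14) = -1615 / 2 + sqrt(129) / 43 + sqrt(42) / 7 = -806.31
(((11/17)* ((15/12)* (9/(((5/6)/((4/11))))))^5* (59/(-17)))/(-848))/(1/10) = 16931710260/224256197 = 75.50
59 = 59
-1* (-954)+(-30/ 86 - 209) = 32020/ 43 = 744.65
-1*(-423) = 423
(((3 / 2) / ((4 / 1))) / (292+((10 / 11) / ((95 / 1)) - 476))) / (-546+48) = 209 / 51066912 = 0.00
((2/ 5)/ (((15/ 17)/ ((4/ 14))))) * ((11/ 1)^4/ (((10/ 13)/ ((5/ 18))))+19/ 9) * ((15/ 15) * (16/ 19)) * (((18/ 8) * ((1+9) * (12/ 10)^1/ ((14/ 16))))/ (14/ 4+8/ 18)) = 7457939712/ 1652525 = 4513.06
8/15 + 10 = 158/15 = 10.53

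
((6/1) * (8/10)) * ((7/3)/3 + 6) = 32.53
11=11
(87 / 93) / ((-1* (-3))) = 29 / 93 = 0.31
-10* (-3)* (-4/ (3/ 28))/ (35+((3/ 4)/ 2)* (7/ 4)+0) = -5120/ 163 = -31.41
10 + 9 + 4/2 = 21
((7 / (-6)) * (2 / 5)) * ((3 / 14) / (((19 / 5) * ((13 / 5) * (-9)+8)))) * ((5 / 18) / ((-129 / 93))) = -775 / 2264724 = -0.00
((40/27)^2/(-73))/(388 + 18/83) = -66400/857379087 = -0.00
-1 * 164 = -164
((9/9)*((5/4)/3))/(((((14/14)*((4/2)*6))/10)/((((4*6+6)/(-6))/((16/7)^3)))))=-0.15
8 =8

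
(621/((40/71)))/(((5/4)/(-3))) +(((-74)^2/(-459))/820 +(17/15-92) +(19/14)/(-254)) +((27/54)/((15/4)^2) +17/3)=-4568392824083/1673009100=-2730.64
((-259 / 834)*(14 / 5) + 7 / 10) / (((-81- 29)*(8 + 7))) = 707 / 6880500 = 0.00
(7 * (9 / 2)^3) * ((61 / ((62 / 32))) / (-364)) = -44469 / 806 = -55.17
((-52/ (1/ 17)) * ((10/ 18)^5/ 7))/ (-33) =2762500/ 13640319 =0.20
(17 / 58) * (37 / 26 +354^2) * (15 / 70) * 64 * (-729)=-969108706296 / 2639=-367225731.83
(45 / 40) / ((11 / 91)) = 819 / 88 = 9.31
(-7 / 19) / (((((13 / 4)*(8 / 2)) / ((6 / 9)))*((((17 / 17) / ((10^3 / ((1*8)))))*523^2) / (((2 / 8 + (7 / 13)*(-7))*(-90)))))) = -2401875 / 878301619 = -0.00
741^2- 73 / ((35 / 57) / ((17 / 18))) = 115283431 / 210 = 548968.72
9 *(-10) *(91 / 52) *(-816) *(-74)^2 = 703775520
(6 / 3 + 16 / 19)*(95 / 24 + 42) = 9927 / 76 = 130.62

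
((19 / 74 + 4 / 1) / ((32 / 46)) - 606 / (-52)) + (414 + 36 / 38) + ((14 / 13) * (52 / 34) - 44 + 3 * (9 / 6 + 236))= 5483033019 / 4971616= 1102.87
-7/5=-1.40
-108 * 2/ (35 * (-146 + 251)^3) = -8/ 1500625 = -0.00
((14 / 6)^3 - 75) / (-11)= 1682 / 297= 5.66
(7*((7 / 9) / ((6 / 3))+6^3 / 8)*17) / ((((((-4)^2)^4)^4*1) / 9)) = 58667 / 36893488147419103232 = 0.00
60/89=0.67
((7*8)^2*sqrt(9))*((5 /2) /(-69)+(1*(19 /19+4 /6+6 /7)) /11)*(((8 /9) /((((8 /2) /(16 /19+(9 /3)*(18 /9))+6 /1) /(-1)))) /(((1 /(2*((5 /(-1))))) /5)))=2989168000 /243639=12268.84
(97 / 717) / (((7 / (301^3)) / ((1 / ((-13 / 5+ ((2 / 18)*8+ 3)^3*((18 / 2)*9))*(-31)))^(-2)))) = 16671345884546543659084 / 1451925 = 11482236261891312.33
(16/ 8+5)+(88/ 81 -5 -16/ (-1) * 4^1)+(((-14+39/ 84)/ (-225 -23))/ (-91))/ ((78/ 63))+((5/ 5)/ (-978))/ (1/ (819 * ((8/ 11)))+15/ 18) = 11373373520826179/ 169537490531136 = 67.08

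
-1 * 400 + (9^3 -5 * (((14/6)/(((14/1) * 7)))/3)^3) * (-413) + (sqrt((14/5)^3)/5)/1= -86152479041/285768 + 14 * sqrt(70)/125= -301476.06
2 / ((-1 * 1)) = -2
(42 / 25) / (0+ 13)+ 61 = 19867 / 325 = 61.13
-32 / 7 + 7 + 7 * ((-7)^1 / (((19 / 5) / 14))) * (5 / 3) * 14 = -1679731 / 399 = -4209.85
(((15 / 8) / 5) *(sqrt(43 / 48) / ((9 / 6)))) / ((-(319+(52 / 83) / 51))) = -1411 *sqrt(129) / 21606064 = -0.00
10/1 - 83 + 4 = -69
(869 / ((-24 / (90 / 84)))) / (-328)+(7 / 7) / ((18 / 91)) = 1710593 / 330624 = 5.17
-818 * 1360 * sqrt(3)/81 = -1112480 * sqrt(3)/81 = -23788.54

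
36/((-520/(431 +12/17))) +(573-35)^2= 639605189/2210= 289414.11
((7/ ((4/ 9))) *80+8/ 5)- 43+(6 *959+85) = 35288/ 5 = 7057.60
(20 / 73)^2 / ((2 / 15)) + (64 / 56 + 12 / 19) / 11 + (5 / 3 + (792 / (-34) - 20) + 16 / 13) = -205065301069 / 5168964801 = -39.67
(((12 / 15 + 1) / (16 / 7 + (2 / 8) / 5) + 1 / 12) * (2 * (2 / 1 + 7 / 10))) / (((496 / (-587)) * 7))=-0.78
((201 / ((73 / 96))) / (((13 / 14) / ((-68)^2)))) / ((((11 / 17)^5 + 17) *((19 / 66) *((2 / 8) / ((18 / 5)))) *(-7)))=-100335565873483776 / 182553507175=-549622.78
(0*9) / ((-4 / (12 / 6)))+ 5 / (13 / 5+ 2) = 25 / 23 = 1.09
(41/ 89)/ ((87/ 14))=574/ 7743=0.07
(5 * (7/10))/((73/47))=329/146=2.25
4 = 4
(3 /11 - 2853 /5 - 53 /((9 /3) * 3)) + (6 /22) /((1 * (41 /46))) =-575.91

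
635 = 635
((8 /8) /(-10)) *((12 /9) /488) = -1 /3660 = -0.00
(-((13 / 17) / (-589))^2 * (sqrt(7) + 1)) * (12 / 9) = -676 * sqrt(7) / 300780507 - 676 / 300780507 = -0.00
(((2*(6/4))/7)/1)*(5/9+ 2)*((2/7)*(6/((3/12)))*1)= 368/49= 7.51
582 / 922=291 / 461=0.63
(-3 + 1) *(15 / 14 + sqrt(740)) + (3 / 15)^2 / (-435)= -4 *sqrt(185)-163132 / 76125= -56.55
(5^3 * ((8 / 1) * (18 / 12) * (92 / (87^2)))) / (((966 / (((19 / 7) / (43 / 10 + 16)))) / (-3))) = -190000 / 25096281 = -0.01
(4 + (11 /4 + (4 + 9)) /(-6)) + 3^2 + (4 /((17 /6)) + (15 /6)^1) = 1943 /136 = 14.29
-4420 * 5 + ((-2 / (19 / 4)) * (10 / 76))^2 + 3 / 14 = -40320920837 / 1824494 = -22099.78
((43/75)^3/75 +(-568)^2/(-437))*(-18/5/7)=20415980510882/53771484375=379.68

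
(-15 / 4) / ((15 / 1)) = -0.25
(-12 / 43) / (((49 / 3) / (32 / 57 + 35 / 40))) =-1965 / 80066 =-0.02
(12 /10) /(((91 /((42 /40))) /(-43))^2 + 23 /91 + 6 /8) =36343944 /153401825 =0.24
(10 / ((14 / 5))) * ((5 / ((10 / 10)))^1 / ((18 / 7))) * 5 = 34.72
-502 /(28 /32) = -4016 /7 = -573.71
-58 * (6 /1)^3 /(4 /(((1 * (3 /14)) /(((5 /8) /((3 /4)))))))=-28188 /35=-805.37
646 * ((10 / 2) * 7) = 22610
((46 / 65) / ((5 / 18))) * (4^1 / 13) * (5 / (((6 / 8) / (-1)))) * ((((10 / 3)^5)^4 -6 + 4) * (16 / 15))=-2355199999835758507575296 / 14731664094225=-159873316739.49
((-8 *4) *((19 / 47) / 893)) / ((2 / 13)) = -208 / 2209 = -0.09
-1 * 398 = -398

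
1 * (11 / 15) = 11 / 15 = 0.73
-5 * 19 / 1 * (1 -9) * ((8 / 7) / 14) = 3040 / 49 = 62.04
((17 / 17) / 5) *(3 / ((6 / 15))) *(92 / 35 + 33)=53.44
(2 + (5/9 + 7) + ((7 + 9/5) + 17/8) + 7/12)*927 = 781049/40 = 19526.22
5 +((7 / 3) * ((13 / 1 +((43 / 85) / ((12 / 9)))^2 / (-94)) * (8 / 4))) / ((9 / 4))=1172096413 / 36674100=31.96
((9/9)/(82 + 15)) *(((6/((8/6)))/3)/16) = 3/3104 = 0.00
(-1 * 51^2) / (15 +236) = -2601 / 251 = -10.36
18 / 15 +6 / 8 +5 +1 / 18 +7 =2521 / 180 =14.01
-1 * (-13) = 13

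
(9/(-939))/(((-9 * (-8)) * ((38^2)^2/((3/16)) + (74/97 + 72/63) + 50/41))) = -27839/2325639776204704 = -0.00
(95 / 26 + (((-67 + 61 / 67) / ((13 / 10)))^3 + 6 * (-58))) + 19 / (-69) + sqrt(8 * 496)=-12012669331087697 / 91187130918 + 8 * sqrt(62)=-131673.46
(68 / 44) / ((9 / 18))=34 / 11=3.09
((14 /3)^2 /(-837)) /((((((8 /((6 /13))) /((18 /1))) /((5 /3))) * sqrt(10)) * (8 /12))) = -49 * sqrt(10) /7254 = -0.02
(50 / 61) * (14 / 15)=140 / 183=0.77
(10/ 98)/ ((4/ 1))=0.03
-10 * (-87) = 870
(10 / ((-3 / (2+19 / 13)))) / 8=-75 / 52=-1.44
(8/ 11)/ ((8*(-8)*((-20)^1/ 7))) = 7/ 1760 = 0.00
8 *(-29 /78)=-116 /39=-2.97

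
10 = 10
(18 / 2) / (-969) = -3 / 323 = -0.01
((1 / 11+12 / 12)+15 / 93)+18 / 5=8273 / 1705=4.85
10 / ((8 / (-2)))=-5 / 2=-2.50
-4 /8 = -1 /2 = -0.50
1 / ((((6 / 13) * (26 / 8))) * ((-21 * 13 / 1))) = -2 / 819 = -0.00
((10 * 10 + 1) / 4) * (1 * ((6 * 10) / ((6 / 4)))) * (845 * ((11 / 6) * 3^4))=126737325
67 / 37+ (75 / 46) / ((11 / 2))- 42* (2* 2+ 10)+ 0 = -5484542 / 9361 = -585.89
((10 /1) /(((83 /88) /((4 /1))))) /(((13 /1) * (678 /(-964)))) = -1696640 /365781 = -4.64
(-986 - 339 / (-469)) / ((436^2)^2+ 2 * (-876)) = -462095 / 16948012620616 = -0.00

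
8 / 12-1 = -1 / 3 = -0.33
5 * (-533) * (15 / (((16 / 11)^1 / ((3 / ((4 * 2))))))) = -1319175 / 128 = -10306.05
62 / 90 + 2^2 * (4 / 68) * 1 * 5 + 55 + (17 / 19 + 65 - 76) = 679658 / 14535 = 46.76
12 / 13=0.92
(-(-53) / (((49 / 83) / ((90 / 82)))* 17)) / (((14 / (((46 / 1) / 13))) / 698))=3177969570 / 3107923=1022.54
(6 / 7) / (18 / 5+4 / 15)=0.22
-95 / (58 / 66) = -3135 / 29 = -108.10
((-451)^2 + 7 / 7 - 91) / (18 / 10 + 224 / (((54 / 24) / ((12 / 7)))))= 3049665 / 2587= 1178.84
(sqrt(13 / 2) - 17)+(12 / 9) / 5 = -251 / 15+sqrt(26) / 2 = -14.18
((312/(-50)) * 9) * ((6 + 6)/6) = -2808/25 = -112.32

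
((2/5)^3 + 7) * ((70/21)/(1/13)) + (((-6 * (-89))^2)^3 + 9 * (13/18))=3478073866661509291/150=23187159111076728.61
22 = 22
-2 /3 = -0.67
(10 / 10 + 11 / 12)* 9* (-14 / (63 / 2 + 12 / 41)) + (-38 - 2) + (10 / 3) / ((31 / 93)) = -32671 / 869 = -37.60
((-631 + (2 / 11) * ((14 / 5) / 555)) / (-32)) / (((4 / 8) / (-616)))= -134828729 / 5550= -24293.46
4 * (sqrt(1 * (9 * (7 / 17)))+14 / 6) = 12 * sqrt(119) / 17+28 / 3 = 17.03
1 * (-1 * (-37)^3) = 50653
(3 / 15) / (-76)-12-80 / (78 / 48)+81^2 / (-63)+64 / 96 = -17086973 / 103740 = -164.71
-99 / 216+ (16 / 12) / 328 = -0.45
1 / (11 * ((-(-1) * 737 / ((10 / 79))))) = 0.00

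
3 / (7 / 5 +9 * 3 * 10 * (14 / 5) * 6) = 15 / 22687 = 0.00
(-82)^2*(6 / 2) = 20172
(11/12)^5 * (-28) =-1127357/62208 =-18.12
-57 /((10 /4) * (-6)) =19 /5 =3.80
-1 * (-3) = 3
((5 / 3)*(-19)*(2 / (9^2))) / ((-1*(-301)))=-190 / 73143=-0.00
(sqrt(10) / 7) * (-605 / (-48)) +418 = 605 * sqrt(10) / 336 +418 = 423.69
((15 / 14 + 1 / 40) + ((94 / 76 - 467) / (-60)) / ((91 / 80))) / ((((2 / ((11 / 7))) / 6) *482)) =18077477 / 233345840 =0.08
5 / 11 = 0.45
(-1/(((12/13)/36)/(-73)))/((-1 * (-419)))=2847/419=6.79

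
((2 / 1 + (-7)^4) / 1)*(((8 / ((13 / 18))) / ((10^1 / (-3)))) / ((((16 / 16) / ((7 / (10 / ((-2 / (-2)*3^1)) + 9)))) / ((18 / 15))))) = -65400048 / 12025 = -5438.67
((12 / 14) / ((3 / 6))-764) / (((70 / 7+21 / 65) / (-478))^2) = -5151080386400 / 3151687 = -1634388.31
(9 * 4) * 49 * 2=3528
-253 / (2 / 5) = -632.50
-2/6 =-1/3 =-0.33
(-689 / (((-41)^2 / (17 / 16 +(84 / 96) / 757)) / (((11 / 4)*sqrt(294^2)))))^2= 206011989977845892841 / 1658162703655936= 124241.12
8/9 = 0.89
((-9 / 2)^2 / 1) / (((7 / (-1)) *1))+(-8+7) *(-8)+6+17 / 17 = 339 / 28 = 12.11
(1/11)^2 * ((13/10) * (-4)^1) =-0.04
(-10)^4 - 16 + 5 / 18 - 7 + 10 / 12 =89803 / 9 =9978.11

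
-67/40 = -1.68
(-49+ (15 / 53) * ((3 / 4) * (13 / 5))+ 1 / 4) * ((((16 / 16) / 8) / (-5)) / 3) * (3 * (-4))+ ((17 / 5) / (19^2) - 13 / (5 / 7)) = -8805157 / 382660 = -23.01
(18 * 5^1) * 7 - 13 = 617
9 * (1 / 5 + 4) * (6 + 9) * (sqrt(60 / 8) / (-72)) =-63 * sqrt(30) / 16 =-21.57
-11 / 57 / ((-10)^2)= -0.00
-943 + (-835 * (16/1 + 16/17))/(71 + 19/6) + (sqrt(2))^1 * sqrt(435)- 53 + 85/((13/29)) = -19612267/19669 + sqrt(870) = -967.62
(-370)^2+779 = 137679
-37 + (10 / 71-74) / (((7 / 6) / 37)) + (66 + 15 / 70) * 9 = -1772761 / 994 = -1783.46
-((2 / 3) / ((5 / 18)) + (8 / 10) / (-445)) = -2.40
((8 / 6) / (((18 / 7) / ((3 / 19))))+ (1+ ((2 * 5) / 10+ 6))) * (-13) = -17966 / 171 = -105.06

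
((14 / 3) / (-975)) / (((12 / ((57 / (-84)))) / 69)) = 437 / 23400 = 0.02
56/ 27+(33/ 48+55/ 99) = 1433/ 432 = 3.32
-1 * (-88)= 88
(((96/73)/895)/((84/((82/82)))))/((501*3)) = 8/687389535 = 0.00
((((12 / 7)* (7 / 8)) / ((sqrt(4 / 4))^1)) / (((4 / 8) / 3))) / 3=3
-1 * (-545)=545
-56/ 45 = -1.24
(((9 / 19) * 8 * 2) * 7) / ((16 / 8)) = 504 / 19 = 26.53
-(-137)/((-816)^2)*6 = 137/110976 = 0.00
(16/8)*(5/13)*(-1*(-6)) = 4.62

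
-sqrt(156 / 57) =-2*sqrt(247) / 19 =-1.65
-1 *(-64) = 64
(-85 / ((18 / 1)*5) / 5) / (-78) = 17 / 7020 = 0.00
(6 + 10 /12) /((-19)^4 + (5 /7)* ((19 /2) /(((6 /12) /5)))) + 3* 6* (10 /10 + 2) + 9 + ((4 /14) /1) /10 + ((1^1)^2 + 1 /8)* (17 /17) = 24592858019 /383343240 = 64.15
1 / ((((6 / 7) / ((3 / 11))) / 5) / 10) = 175 / 11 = 15.91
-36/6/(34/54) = -9.53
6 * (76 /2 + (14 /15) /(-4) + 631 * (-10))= -188167 /5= -37633.40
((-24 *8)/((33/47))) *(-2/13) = 6016/143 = 42.07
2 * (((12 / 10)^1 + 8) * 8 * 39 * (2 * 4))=229632 / 5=45926.40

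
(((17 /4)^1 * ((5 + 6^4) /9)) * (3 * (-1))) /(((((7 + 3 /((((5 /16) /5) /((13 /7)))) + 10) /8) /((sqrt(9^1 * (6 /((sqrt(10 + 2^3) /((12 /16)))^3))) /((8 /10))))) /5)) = -3870475 * 2^(3 /4) * sqrt(3) /23776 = -474.20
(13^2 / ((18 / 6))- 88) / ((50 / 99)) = -627 / 10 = -62.70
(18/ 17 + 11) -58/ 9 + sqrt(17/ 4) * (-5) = 859/ 153 -5 * sqrt(17)/ 2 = -4.69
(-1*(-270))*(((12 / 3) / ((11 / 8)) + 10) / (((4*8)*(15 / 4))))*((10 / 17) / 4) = 3195 / 748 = 4.27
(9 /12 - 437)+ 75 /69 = -40035 /92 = -435.16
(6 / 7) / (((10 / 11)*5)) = 33 / 175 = 0.19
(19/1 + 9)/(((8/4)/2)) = 28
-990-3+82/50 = -24784/25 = -991.36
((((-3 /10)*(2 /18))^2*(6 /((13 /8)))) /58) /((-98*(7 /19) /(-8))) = 152 /9698325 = 0.00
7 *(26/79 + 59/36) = 39179/2844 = 13.78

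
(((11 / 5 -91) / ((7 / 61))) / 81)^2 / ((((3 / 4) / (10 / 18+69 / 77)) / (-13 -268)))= -92161045479296 / 1856598975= -49639.72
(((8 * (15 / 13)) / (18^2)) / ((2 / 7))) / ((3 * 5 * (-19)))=-7 / 20007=-0.00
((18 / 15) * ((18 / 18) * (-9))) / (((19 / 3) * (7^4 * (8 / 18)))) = -729 / 456190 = -0.00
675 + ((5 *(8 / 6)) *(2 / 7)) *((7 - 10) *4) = 4565 / 7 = 652.14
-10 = -10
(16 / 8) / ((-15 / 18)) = -12 / 5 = -2.40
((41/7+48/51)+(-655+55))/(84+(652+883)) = -0.37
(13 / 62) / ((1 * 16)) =13 / 992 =0.01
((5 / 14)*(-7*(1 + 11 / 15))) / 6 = -13 / 18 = -0.72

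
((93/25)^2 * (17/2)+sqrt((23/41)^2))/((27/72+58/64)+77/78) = 3779632272/72544375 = 52.10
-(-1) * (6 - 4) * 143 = 286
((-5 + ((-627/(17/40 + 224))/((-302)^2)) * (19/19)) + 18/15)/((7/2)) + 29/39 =-95590142759/279394447605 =-0.34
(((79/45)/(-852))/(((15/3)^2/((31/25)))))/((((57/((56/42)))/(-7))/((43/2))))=737149/2048793750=0.00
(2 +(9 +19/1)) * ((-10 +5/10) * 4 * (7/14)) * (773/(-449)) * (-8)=-3524880/449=-7850.51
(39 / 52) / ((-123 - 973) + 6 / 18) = -9 / 13148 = -0.00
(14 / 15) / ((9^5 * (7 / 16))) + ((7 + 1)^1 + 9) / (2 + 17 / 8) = 40153672 / 9743085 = 4.12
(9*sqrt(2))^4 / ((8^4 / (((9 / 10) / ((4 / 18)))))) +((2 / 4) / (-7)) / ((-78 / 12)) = 48381611 / 1863680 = 25.96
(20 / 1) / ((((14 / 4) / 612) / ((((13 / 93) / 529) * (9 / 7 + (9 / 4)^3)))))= 18825885 / 1607102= 11.71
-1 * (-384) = 384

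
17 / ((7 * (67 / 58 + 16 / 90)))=44370 / 24353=1.82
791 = 791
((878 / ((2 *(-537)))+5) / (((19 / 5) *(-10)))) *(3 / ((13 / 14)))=-15722 / 44213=-0.36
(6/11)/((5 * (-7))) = -6/385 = -0.02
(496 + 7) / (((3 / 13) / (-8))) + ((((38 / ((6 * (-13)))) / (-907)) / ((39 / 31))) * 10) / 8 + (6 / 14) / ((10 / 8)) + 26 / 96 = -13470673180661 / 772546320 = -17436.72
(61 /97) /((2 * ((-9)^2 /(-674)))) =-20557 /7857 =-2.62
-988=-988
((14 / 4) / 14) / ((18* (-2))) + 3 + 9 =11.99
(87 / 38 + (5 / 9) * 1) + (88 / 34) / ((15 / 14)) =5.26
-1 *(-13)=13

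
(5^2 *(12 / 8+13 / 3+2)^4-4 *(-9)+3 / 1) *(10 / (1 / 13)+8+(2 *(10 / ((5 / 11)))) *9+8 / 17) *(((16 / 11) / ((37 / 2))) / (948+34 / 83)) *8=66935955564016 / 2005301691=33379.49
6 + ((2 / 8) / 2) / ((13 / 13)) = 49 / 8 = 6.12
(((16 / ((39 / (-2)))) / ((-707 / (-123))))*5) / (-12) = 1640 / 27573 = 0.06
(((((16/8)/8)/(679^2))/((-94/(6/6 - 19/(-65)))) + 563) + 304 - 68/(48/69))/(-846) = -0.91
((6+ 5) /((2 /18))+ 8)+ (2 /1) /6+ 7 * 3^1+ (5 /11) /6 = 2825 /22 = 128.41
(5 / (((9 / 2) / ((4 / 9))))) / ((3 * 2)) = 20 / 243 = 0.08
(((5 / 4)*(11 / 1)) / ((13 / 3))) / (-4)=-165 / 208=-0.79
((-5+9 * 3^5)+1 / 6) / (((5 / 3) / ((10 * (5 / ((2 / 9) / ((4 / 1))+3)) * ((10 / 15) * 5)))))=785580 / 11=71416.36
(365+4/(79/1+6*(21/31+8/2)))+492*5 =9376299/3319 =2825.04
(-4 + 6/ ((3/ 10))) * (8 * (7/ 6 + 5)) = 2368/ 3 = 789.33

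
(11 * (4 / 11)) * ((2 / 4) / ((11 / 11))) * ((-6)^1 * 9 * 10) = -1080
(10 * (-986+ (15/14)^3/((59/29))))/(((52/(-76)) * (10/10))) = 15155500195/1052324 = 14401.93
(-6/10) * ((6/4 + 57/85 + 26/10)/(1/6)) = -7299/425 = -17.17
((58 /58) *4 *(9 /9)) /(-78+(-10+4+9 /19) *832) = -38 /44421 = -0.00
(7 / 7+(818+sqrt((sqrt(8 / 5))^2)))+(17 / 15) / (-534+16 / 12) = 2 * sqrt(10) / 5+384929 / 470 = 820.26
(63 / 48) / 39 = 7 / 208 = 0.03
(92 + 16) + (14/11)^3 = 146492/1331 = 110.06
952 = 952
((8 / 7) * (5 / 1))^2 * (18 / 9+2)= 6400 / 49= 130.61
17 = 17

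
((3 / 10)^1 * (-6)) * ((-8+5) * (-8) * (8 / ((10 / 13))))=-11232 / 25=-449.28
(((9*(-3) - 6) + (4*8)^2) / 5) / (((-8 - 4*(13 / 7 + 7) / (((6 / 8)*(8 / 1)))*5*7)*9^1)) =-991 / 9660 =-0.10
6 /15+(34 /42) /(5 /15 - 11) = 363 /1120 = 0.32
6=6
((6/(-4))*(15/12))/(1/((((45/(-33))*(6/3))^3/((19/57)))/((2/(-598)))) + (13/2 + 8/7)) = -0.25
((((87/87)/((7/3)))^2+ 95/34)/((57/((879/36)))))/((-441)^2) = 1453573/221619656664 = 0.00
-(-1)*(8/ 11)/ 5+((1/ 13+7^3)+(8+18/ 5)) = 253698/ 715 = 354.82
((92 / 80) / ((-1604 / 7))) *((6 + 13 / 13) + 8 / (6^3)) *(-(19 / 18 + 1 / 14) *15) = 0.60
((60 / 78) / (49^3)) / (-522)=-5 / 399183057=-0.00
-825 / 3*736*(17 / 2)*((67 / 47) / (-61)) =115266800 / 2867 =40204.67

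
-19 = -19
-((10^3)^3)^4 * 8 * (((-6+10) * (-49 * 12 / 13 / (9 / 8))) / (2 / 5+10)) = 62720000000000000000000000000000000000000 / 507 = 123708086785009861932938900000000000000.00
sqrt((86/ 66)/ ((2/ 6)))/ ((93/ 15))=5 * sqrt(473)/ 341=0.32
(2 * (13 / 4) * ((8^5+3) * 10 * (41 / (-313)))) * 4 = -349338860 / 313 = -1116098.59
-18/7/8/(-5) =9/140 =0.06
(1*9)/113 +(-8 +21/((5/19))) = 40612/565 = 71.88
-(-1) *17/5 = 17/5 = 3.40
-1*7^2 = -49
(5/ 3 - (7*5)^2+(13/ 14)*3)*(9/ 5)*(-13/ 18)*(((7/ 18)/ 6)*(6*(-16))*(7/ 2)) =-34555.06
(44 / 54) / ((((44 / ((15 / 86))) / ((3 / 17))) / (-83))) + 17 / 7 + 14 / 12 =72619 / 20468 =3.55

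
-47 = -47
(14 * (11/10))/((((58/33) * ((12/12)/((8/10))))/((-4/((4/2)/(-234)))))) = 2378376/725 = 3280.52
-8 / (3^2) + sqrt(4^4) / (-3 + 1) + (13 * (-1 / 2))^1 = -277 / 18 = -15.39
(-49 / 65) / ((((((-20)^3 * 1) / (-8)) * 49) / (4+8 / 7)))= -9 / 113750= -0.00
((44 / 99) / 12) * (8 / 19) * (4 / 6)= 16 / 1539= 0.01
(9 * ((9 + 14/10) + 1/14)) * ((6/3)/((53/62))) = 409014/1855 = 220.49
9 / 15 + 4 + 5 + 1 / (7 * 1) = 341 / 35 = 9.74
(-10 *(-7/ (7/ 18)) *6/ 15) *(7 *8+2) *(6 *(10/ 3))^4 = 668160000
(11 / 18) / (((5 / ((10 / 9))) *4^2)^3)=11 / 6718464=0.00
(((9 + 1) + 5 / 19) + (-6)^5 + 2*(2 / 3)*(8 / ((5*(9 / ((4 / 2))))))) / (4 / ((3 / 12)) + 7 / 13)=-258932687 / 551475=-469.53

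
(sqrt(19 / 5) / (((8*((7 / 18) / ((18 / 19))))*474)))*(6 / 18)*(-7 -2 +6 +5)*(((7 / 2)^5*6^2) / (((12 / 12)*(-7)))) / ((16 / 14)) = -194481*sqrt(95) / 960640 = -1.97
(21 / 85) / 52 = 21 / 4420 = 0.00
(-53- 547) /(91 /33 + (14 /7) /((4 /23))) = -39600 /941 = -42.08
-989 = -989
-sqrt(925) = -5 * sqrt(37) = -30.41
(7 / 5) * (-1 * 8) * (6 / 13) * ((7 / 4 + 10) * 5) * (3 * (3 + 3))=-71064 / 13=-5466.46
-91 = -91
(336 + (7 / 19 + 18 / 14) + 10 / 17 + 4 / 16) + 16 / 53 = 162394929 / 479332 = 338.79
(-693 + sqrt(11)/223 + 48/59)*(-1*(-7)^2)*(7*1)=14007777/59 - 343*sqrt(11)/223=237414.85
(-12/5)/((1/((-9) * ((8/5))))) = 864/25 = 34.56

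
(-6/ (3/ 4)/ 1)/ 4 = -2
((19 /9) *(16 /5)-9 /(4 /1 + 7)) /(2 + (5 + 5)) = 2939 /5940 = 0.49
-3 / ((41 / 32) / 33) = -3168 / 41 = -77.27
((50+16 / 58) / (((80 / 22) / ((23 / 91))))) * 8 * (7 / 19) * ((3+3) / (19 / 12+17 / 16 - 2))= 106235712 / 1110265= 95.69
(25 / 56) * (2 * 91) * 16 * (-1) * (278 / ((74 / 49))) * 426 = -3771931800 / 37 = -101944102.70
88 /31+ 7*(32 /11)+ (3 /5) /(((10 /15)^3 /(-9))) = 67891 /13640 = 4.98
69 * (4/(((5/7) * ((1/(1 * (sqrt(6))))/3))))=5796 * sqrt(6)/5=2839.45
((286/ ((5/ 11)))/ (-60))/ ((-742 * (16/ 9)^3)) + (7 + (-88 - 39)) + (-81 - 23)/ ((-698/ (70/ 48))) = -19057483955767/ 159103795200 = -119.78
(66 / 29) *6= 396 / 29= 13.66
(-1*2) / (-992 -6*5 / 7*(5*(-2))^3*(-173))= 7 / 2598472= 0.00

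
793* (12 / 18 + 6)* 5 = 79300 / 3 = 26433.33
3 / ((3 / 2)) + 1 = 3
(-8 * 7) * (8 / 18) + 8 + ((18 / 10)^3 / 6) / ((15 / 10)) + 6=-11521 / 1125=-10.24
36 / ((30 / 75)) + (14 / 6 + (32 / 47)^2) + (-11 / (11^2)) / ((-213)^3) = 21790171075594 / 234815743503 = 92.80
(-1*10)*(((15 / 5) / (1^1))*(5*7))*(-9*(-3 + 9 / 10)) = -19845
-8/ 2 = -4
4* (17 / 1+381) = 1592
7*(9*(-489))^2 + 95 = 135581702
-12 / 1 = -12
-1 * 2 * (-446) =892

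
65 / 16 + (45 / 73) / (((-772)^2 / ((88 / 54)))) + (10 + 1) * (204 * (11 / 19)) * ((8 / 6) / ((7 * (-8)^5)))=9010021207373 / 2221980923904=4.05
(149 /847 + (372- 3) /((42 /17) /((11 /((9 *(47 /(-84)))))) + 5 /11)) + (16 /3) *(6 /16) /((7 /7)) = -10584073 /19481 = -543.30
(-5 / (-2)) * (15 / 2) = 75 / 4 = 18.75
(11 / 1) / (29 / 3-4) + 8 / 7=367 / 119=3.08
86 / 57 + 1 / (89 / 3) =7825 / 5073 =1.54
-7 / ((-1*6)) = 7 / 6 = 1.17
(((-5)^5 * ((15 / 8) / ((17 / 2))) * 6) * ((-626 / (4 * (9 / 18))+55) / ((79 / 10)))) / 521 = 181406250 / 699703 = 259.26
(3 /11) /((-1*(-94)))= 3 /1034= 0.00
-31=-31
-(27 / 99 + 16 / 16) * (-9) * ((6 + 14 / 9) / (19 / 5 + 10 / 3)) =14280 / 1177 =12.13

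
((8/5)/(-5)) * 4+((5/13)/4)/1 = -1539/1300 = -1.18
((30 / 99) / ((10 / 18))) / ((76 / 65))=195 / 418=0.47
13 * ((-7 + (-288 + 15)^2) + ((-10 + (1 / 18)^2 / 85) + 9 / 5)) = 26677430689 / 27540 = 968679.40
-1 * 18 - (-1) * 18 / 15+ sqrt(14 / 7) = -84 / 5+ sqrt(2) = -15.39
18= 18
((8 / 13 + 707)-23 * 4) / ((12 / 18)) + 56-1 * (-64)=27129 / 26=1043.42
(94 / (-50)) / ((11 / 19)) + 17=3782 / 275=13.75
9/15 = 3/5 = 0.60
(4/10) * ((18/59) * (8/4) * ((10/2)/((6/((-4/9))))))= -16/177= -0.09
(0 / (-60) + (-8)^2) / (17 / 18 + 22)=1152 / 413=2.79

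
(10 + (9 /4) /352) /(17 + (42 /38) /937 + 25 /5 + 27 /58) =0.45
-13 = -13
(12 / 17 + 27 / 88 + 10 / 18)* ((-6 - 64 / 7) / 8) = -1119095 / 376992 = -2.97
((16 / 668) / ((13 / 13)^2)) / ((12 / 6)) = 2 / 167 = 0.01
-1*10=-10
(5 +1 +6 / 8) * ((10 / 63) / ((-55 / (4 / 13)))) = -6 / 1001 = -0.01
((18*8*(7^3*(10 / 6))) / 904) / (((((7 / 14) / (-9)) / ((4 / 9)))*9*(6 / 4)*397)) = -54880 / 403749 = -0.14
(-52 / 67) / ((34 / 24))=-624 / 1139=-0.55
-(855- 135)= -720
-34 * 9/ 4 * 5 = -765/ 2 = -382.50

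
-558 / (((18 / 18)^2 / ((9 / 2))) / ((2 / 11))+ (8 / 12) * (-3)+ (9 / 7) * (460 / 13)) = -457002 / 36623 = -12.48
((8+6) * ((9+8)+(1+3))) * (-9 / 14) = -189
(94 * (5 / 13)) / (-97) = -470 / 1261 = -0.37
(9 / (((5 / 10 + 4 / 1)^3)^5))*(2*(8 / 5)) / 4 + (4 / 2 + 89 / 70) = 5238785474021077 / 1601375471847270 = 3.27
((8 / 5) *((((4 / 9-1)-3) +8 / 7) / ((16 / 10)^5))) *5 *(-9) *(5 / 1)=296875 / 3584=82.83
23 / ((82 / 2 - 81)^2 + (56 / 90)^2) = 46575 / 3240784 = 0.01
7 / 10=0.70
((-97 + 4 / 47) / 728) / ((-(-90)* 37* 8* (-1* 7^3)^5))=911 / 865493984317789217664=0.00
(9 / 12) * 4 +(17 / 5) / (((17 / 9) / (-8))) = -57 / 5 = -11.40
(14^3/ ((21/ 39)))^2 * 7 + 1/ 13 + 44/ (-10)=11815992999/ 65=181784507.68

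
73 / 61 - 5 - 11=-903 / 61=-14.80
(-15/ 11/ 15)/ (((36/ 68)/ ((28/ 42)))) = -34/ 297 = -0.11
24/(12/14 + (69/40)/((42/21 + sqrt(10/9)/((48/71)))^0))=2240/241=9.29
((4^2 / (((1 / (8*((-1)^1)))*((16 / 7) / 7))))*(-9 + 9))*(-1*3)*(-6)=0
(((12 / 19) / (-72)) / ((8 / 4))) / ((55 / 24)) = -2 / 1045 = -0.00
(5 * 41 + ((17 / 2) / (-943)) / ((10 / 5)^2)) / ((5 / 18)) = 13918527 / 18860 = 737.99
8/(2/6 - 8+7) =-12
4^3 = 64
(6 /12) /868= 1 /1736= 0.00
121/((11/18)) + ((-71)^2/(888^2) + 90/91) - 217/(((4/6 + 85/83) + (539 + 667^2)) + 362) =1585041448769918641/7965235859241024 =198.99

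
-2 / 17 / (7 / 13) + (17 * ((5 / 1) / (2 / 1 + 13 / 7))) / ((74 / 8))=257246 / 118881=2.16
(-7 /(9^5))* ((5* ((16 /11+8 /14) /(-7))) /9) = 260 /13640319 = 0.00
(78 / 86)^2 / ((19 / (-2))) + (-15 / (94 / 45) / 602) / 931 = -196189353 / 2265387404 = -0.09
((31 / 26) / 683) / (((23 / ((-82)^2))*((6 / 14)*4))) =364777 / 1225302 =0.30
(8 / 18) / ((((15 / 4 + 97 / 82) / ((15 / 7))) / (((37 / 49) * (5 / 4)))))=151700 / 832461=0.18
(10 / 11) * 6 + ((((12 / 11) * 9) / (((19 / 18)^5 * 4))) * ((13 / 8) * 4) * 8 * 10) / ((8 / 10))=33310484340 / 27237089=1222.98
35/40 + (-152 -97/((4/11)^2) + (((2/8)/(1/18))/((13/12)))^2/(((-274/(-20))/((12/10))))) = -327170843/370448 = -883.18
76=76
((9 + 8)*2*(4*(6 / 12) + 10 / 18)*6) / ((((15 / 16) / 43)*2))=538016 / 45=11955.91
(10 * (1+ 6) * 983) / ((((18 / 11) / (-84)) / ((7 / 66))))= -3371690 / 9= -374632.22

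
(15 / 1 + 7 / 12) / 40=0.39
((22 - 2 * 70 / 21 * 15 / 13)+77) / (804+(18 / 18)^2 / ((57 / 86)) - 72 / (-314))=10622463 / 93737150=0.11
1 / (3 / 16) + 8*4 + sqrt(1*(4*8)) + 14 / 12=44.16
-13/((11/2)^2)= -52/121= -0.43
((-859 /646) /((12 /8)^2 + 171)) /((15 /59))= -101362 /3357585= -0.03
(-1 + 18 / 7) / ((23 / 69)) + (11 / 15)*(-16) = -737 / 105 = -7.02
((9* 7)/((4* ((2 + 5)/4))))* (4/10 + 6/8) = 207/20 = 10.35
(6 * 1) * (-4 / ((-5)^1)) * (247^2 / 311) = 1464216 / 1555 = 941.62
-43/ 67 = -0.64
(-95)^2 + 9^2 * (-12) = 8053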